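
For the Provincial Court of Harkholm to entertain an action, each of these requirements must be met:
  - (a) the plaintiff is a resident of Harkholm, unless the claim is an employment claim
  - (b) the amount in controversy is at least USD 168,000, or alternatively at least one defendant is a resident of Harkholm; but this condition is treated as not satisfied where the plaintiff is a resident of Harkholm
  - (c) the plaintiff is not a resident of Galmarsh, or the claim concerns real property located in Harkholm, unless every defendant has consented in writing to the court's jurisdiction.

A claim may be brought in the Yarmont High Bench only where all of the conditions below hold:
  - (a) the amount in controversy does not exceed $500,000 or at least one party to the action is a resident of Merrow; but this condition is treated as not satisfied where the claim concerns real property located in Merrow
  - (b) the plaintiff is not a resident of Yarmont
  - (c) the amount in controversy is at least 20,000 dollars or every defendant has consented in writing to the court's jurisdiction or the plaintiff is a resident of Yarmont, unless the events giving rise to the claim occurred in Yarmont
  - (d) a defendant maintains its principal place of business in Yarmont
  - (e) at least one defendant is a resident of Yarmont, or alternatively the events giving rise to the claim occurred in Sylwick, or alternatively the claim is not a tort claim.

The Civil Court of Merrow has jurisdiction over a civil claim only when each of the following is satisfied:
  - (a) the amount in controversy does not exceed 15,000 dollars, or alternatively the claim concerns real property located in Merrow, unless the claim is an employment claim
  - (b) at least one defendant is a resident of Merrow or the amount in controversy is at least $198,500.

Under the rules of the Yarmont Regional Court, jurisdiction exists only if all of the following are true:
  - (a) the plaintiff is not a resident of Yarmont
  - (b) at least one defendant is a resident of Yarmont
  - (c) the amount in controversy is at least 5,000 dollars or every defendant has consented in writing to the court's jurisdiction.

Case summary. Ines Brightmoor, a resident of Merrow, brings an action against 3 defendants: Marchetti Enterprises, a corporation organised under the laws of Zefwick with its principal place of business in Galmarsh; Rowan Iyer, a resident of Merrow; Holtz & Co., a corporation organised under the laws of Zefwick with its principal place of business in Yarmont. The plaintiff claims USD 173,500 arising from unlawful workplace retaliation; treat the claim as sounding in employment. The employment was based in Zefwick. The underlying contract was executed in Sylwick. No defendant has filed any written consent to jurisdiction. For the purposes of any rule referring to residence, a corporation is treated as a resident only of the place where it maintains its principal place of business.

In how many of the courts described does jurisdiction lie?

The Provincial Court of Harkholm:
  (a) The plaintiff resides in Merrow, not Harkholm. But the claim is an employment claim, and the 'unless' clause therefore excuses the requirement. Met.
  (b) The amount in controversy is $173,500, which meets the USD 168,000 floor, which satisfies one of the alternatives. The carve-out does not apply: the plaintiff resides in Merrow, not Harkholm. Met.
  (c) The plaintiff resides in Merrow, which is not Galmarsh, so this disjunct is met. Met.
  → Every requirement is satisfied — jurisdiction.
The Yarmont High Bench:
  (a) The amount in controversy is $173,500, within the USD 500,000 ceiling, which satisfies one of the alternatives. And the carve-out is inapplicable — the claim does not concern real property. Condition met.
  (b) The plaintiff resides in Merrow, which is not Yarmont. Satisfied.
  (c) The amount in controversy is 173,500 dollars, which meets the 20,000 dollars floor, which satisfies one of the alternatives. Condition met.
  (d) Holtz & Co. has its principal place of business in Yarmont. Satisfied.
  (e) Holtz & Co. resides in Yarmont, so one alternative holds. Condition met.
  → Every requirement is satisfied — jurisdiction.
The Civil Court of Merrow:
  (a) The amount in controversy is 173,500 dollars, above the 15,000 dollars ceiling; the claim does not concern real property — no alternative holds. The proviso rescues it, though: the claim is an employment claim. Condition met.
  (b) Rowan Iyer resides in Merrow, so this disjunct is met. Met.
  → Jurisdiction lies.
The Yarmont Regional Court:
  (a) The plaintiff resides in Merrow, which is not Yarmont. Met.
  (b) Holtz & Co. resides in Yarmont. Met.
  (c) The amount in controversy is USD 173,500, which meets the 5,000 dollars floor, so one alternative holds. Satisfied.
  → The court has jurisdiction.
Courts with jurisdiction: the Provincial Court of Harkholm, the Yarmont High Bench, the Civil Court of Merrow, the Yarmont Regional Court — 4 in total.

4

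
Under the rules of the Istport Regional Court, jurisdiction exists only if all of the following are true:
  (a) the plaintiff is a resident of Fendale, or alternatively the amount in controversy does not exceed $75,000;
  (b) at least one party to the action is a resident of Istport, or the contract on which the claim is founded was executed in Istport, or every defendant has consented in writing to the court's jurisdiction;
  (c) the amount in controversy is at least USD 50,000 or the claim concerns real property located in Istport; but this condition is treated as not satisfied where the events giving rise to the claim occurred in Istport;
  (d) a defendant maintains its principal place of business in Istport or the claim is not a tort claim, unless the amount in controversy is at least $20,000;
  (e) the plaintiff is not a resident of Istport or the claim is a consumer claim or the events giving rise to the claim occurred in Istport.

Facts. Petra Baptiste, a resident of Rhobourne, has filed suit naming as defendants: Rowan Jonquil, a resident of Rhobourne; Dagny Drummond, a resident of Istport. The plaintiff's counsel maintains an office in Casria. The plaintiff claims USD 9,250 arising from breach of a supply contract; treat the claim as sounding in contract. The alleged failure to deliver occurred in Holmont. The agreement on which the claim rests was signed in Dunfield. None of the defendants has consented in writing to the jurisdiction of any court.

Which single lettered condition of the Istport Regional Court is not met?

(c)

The Istport Regional Court:
  (a) The amount in controversy is $9,250, within the $75,000 ceiling, so one alternative holds. Condition met.
  (b) Dagny Drummond resides in Istport, so one alternative holds. Met.
  (c) The amount in controversy is USD 9,250, below the 50,000 dollars floor; the claim does not concern real property — no alternative holds. Fails.
  (d) The claim is a contract claim, not a tort claim, which satisfies one of the alternatives. Condition met.
  (e) The plaintiff resides in Rhobourne, which is not Istport — that alternative is enough. Satisfied.
Only condition (c) fails.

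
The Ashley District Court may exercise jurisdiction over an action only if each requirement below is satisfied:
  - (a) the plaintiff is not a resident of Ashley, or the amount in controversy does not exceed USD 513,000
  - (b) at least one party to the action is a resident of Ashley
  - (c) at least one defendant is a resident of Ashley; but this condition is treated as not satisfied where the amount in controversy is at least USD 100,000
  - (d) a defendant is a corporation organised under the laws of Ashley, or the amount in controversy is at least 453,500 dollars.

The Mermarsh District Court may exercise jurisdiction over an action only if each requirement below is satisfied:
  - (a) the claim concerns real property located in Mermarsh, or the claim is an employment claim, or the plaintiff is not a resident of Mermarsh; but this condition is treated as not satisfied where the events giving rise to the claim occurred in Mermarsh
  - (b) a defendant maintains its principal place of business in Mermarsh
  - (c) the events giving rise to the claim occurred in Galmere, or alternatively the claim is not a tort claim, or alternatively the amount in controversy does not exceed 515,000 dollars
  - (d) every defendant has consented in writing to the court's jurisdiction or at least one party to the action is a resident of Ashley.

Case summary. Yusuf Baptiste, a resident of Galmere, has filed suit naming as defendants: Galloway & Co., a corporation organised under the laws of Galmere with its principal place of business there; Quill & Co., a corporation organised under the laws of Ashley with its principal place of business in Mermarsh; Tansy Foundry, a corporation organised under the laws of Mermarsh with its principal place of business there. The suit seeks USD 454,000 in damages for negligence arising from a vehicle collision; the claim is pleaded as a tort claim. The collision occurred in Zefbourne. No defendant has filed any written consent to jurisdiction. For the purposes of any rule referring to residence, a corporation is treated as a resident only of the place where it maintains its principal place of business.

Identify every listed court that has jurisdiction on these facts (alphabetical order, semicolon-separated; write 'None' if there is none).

The Ashley District Court:
  (a) The plaintiff resides in Galmere, which is not Ashley, so this disjunct is met. Met.
  (b) No party resides in Ashley. Not satisfied.
  (c) No defendant resides in Ashley (they reside in Galmere, Mermarsh, Mermarsh). Condition not met.
  (d) Quill & Co. is organised under the laws of Ashley — that alternative is enough. Satisfied.
  → Not every requirement is met — no jurisdiction.
The Mermarsh District Court:
  (a) The plaintiff resides in Galmere, which is not Mermarsh, which satisfies one of the alternatives. The carve-out does not apply: the operative events occurred in Zefbourne, not Mermarsh. Condition met.
  (b) Quill & Co. has its principal place of business in Mermarsh. Satisfied.
  (c) The amount in controversy is $454,000, within the 515,000 dollars ceiling, so this disjunct is met. Condition met.
  (d) No such written consent has been filed; no party resides in Ashley — none of the alternatives is met. Not satisfied.
  → At least one condition fails; no jurisdiction.

None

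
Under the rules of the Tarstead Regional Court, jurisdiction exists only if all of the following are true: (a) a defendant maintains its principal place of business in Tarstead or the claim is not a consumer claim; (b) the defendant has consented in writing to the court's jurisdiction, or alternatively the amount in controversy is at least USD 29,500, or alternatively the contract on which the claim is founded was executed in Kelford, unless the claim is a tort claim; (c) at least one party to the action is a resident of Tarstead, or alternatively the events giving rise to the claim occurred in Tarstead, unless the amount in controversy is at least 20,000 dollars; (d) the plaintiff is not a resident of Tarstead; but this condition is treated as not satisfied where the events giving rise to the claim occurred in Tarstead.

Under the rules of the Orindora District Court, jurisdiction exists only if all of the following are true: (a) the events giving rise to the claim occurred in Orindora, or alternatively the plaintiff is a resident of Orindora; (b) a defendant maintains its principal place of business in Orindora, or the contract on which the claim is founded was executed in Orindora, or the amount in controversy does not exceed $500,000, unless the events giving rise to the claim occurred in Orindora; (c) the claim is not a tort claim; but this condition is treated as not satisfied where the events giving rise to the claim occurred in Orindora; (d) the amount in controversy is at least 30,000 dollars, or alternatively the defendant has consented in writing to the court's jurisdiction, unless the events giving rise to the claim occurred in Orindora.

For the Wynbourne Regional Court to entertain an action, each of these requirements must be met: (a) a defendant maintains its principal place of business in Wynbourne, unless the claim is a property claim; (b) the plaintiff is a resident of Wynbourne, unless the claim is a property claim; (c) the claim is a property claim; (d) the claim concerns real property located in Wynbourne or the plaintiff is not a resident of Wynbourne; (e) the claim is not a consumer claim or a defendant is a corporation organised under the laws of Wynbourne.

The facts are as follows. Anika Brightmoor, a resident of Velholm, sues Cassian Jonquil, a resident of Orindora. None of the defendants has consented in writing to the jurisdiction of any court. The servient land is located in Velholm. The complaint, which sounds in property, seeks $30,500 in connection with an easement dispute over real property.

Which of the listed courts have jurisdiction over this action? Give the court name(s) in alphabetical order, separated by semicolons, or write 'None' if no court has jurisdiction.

the Tarstead Regional Court; the Wynbourne Regional Court

The Tarstead Regional Court:
  (a) The claim is a property claim, not a consumer claim — that alternative is enough. Satisfied.
  (b) The amount in controversy is $30,500, which meets the USD 29,500 floor, so this disjunct is met. Satisfied.
  (c) No party resides in Tarstead; the operative events occurred in Velholm, not Tarstead — every alternative fails. However, the amount in controversy is USD 30,500, which meets the 20,000 dollars floor, so the 'unless' proviso supplies this condition. Met.
  (d) The plaintiff resides in Velholm, which is not Tarstead. And the carve-out is inapplicable — the operative events occurred in Velholm, not Tarstead. Satisfied.
  → The court has jurisdiction.
The Orindora District Court:
  (a) The operative events occurred in Velholm, not Orindora; the plaintiff resides in Velholm, not Orindora — every alternative fails. Condition not met.
  (b) The amount in controversy is 30,500 dollars, within the 500,000 dollars ceiling, so this disjunct is met. Met.
  (c) The claim is a property claim, not a tort claim. And the carve-out is inapplicable — the operative events occurred in Velholm, not Orindora. Met.
  (d) The amount in controversy is 30,500 dollars, which meets the $30,000 floor, so one alternative holds. Satisfied.
  → No jurisdiction.
The Wynbourne Regional Court:
  (a) No defendant is a corporation. The proviso rescues it, though: the claim is a property claim. Satisfied.
  (b) The plaintiff resides in Velholm, not Wynbourne. The proviso rescues it, though: the claim is a property claim. Condition met.
  (c) The claim is a property claim. Met.
  (d) The plaintiff resides in Velholm, which is not Wynbourne, so this disjunct is met. Met.
  (e) The claim is a property claim, not a consumer claim — that alternative is enough. Satisfied.
  → The court has jurisdiction.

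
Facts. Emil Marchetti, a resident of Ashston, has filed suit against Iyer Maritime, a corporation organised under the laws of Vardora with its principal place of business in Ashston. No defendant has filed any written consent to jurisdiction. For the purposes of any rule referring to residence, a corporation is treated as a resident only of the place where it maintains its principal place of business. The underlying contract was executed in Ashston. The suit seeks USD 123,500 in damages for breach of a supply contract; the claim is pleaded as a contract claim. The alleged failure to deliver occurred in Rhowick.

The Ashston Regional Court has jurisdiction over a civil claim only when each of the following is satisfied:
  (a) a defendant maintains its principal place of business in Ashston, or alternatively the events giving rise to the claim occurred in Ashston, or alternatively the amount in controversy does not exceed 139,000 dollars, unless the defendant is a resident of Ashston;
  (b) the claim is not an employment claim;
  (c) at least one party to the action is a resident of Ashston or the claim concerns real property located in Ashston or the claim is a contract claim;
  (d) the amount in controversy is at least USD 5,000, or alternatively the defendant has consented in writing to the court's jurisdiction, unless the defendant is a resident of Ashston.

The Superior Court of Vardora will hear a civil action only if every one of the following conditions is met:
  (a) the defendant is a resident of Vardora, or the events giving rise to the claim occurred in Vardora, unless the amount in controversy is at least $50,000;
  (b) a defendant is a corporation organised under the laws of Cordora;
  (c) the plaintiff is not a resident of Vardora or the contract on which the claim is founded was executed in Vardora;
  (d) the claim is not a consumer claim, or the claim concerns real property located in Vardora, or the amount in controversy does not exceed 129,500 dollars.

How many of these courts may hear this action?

1

The Ashston Regional Court:
  (a) Iyer Maritime has its principal place of business in Ashston — that alternative is enough. Condition met.
  (b) The claim is a contract claim, not an employment claim. Satisfied.
  (c) Emil Marchetti resides in Ashston, so this disjunct is met. Satisfied.
  (d) The amount in controversy is USD 123,500, which meets the $5,000 floor — that alternative is enough. Satisfied.
  → Every requirement is satisfied — jurisdiction.
The Superior Court of Vardora:
  (a) The defendant resides in Ashston, not Vardora; the operative events occurred in Rhowick, not Vardora — no alternative holds. The proviso rescues it, though: the amount in controversy is 123,500 dollars, which meets the USD 50,000 floor. Condition met.
  (b) The corporate defendant(s) are organised in Vardora, not Cordora. Condition not met.
  (c) The plaintiff resides in Ashston, which is not Vardora, so one alternative holds. Met.
  (d) The claim is a contract claim, not a consumer claim, so one alternative holds. Satisfied.
  → No jurisdiction.
Courts with jurisdiction: the Ashston Regional Court — 1 in total.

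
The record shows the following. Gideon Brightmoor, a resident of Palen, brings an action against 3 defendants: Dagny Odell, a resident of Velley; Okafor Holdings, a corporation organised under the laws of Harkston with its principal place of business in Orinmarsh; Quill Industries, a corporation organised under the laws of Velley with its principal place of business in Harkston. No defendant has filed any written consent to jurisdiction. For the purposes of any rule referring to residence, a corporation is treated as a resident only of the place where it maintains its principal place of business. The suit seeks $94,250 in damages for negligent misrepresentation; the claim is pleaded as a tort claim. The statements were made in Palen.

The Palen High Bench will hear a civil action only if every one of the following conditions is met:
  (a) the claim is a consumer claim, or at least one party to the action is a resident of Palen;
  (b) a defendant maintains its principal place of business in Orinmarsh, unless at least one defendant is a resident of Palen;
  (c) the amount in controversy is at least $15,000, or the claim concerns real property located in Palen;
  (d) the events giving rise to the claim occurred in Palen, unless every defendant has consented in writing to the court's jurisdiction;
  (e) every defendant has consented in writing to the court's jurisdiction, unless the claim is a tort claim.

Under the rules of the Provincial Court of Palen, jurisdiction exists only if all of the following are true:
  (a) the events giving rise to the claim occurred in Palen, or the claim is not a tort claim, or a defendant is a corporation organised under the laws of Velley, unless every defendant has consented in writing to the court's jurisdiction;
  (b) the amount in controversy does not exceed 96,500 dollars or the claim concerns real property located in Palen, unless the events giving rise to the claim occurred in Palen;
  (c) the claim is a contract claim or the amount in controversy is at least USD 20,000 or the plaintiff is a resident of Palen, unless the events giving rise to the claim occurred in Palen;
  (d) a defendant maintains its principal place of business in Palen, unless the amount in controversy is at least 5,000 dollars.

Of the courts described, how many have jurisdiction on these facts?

2

The Palen High Bench:
  (a) Gideon Brightmoor resides in Palen, so one alternative holds. Condition met.
  (b) Okafor Holdings has its principal place of business in Orinmarsh. Met.
  (c) The amount in controversy is USD 94,250, which meets the 15,000 dollars floor, so one alternative holds. Met.
  (d) The operative events occurred in Palen. Condition met.
  (e) No such written consent has been filed. But the claim is a tort claim, and the 'unless' clause therefore excuses the requirement. Condition met.
  → Jurisdiction lies.
The Provincial Court of Palen:
  (a) The operative events occurred in Palen, so one alternative holds. Met.
  (b) The amount in controversy is USD 94,250, within the $96,500 ceiling — that alternative is enough. Condition met.
  (c) The amount in controversy is USD 94,250, which meets the USD 20,000 floor, which satisfies one of the alternatives. Satisfied.
  (d) The corporate defendant(s) have their principal place of business in Harkston, Orinmarsh, not Palen. The proviso rescues it, though: the amount in controversy is USD 94,250, which meets the 5,000 dollars floor. Met.
  → Jurisdiction lies.
Courts with jurisdiction: the Palen High Bench, the Provincial Court of Palen — 2 in total.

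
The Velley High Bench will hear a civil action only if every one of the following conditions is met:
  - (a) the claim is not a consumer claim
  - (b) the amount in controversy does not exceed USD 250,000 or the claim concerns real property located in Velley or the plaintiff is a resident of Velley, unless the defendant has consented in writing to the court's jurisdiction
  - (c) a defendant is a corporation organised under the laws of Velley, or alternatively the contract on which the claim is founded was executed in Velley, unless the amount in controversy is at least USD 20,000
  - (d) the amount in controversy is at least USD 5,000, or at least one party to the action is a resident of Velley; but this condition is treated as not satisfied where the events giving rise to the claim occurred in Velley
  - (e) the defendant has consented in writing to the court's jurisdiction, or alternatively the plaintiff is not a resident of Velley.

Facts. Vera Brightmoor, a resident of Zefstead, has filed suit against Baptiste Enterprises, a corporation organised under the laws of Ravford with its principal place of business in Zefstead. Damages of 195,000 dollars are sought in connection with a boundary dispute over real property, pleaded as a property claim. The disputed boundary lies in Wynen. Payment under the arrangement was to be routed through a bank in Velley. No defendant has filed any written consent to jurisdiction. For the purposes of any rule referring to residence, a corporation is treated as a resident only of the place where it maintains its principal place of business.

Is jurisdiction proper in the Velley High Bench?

The Velley High Bench:
  (a) The claim is a property claim, not a consumer claim. Satisfied.
  (b) The amount in controversy is USD 195,000, within the $250,000 ceiling — that alternative is enough. Satisfied.
  (c) The corporate defendant(s) are organised in Ravford, not Velley; no contract (and hence no place of execution) is alleged — no alternative holds. But the amount in controversy is 195,000 dollars, which meets the $20,000 floor, and the 'unless' clause therefore excuses the requirement. Met.
  (d) The amount in controversy is $195,000, which meets the $5,000 floor, so this disjunct is met. The exception is not triggered, since the operative events occurred in Wynen, not Velley. Condition met.
  (e) The plaintiff resides in Zefstead, which is not Velley, so one alternative holds. Met.
  → The court has jurisdiction.

Yes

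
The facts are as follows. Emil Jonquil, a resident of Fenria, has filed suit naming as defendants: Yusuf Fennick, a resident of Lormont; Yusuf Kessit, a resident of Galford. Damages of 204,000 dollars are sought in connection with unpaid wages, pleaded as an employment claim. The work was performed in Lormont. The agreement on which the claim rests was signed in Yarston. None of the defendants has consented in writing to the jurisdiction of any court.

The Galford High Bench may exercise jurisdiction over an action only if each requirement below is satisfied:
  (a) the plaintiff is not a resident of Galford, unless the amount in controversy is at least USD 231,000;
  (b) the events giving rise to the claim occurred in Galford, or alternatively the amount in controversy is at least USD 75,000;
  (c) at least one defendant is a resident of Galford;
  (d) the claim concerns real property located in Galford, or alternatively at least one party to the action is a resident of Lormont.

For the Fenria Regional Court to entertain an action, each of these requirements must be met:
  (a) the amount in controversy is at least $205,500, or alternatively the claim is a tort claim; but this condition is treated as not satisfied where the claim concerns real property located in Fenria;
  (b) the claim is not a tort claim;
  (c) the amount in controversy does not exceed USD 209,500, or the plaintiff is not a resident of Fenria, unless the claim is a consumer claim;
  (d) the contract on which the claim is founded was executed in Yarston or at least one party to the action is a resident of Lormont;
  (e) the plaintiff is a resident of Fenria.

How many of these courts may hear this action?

The Galford High Bench:
  (a) The plaintiff resides in Fenria, which is not Galford. Condition met.
  (b) The amount in controversy is USD 204,000, which meets the $75,000 floor, which satisfies one of the alternatives. Condition met.
  (c) Yusuf Kessit resides in Galford. Met.
  (d) Yusuf Fennick resides in Lormont — that alternative is enough. Condition met.
  → Every requirement is satisfied — jurisdiction.
The Fenria Regional Court:
  (a) The amount in controversy is USD 204,000, below the 205,500 dollars floor; the claim is an employment claim, not a tort claim — every alternative fails. Not met.
  (b) The claim is an employment claim, not a tort claim. Condition met.
  (c) The amount in controversy is USD 204,000, within the $209,500 ceiling, so one alternative holds. Satisfied.
  (d) The contract was executed in Yarston, so one alternative holds. Satisfied.
  (e) The plaintiff resides in Fenria. Satisfied.
  → At least one condition fails; no jurisdiction.
Courts with jurisdiction: the Galford High Bench — 1 in total.

1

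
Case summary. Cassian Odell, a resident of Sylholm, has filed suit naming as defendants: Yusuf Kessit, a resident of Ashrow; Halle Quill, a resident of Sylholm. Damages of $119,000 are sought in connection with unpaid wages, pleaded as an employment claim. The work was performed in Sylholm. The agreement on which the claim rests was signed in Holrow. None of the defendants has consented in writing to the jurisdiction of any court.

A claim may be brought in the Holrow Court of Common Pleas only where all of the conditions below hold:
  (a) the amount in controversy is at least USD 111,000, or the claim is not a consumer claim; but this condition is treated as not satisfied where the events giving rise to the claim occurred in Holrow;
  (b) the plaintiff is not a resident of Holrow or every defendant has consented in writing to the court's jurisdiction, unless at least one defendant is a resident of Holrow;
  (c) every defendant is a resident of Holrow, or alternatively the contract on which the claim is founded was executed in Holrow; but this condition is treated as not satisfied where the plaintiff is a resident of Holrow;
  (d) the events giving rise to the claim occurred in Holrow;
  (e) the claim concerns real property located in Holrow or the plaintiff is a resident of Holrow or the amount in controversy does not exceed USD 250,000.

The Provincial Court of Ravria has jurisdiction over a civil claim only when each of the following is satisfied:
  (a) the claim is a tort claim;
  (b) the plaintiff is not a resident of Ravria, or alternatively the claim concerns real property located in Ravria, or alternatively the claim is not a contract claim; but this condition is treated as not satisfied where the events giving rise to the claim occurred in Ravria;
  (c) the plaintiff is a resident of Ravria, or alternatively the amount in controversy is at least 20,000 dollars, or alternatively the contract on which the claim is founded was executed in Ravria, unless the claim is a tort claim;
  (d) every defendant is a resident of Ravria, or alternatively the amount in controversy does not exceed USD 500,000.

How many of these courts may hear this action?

0

The Holrow Court of Common Pleas:
  (a) The amount in controversy is $119,000, which meets the $111,000 floor, which satisfies one of the alternatives. The carve-out does not apply: the operative events occurred in Sylholm, not Holrow. Condition met.
  (b) The plaintiff resides in Sylholm, which is not Holrow, so this disjunct is met. Met.
  (c) The contract was executed in Holrow, so one alternative holds. The carve-out does not apply: the plaintiff resides in Sylholm, not Holrow. Satisfied.
  (d) The operative events occurred in Sylholm, not Holrow. Condition not met.
  (e) The amount in controversy is USD 119,000, within the $250,000 ceiling, which satisfies one of the alternatives. Condition met.
  → The court lacks jurisdiction.
The Provincial Court of Ravria:
  (a) The claim is an employment claim, not a tort claim. Not met.
  (b) The plaintiff resides in Sylholm, which is not Ravria, which satisfies one of the alternatives. And the carve-out is inapplicable — the operative events occurred in Sylholm, not Ravria. Met.
  (c) The amount in controversy is 119,000 dollars, which meets the $20,000 floor, which satisfies one of the alternatives. Met.
  (d) The amount in controversy is USD 119,000, within the USD 500,000 ceiling — that alternative is enough. Satisfied.
  → At least one condition fails; no jurisdiction.
No court satisfies all of its conditions.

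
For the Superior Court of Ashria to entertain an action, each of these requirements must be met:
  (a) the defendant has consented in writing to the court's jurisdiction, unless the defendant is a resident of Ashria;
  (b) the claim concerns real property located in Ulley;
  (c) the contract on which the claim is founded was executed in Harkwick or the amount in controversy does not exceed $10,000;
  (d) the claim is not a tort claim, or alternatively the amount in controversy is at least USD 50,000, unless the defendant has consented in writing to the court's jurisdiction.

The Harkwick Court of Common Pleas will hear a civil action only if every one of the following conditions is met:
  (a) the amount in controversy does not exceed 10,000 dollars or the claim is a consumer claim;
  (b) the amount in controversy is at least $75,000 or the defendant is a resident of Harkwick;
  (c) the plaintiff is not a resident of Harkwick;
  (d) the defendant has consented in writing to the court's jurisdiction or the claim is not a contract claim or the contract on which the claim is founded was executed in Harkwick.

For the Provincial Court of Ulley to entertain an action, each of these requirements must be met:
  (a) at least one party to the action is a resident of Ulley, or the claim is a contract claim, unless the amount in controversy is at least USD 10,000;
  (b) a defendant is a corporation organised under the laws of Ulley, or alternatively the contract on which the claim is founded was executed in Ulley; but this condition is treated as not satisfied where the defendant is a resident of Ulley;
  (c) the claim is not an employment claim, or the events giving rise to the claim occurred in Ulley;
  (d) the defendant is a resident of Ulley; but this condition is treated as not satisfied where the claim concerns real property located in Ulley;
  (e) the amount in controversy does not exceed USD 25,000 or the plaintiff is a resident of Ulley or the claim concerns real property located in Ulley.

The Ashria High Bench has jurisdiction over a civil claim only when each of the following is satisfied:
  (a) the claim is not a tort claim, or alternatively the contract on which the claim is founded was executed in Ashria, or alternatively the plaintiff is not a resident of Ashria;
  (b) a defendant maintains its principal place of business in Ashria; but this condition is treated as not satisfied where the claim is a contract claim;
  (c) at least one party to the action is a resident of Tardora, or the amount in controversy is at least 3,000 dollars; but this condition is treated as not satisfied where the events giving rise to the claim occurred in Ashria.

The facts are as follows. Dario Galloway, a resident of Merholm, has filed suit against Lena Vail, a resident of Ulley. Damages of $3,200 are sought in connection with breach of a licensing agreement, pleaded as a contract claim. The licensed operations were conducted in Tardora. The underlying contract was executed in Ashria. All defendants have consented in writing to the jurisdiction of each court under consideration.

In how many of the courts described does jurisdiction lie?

The Superior Court of Ashria:
  (a) Every defendant has filed written consent. Condition met.
  (b) The claim does not concern real property. Condition not met.
  (c) The amount in controversy is $3,200, within the 10,000 dollars ceiling, which satisfies one of the alternatives. Met.
  (d) The claim is a contract claim, not a tort claim, so one alternative holds. Condition met.
  → The court lacks jurisdiction.
The Harkwick Court of Common Pleas:
  (a) The amount in controversy is USD 3,200, within the USD 10,000 ceiling, so one alternative holds. Met.
  (b) The amount in controversy is USD 3,200, below the USD 75,000 floor; the defendant resides in Ulley, not Harkwick — every alternative fails. Condition not met.
  (c) The plaintiff resides in Merholm, which is not Harkwick. Satisfied.
  (d) Every defendant has filed written consent, so one alternative holds. Satisfied.
  → At least one condition fails; no jurisdiction.
The Provincial Court of Ulley:
  (a) Lena Vail resides in Ulley — that alternative is enough. Met.
  (b) No defendant is a corporation; the contract was executed in Ashria, not Ulley — every alternative fails. Fails.
  (c) The claim is a contract claim, not an employment claim, so one alternative holds. Met.
  (d) The defendant resides in Ulley. And the carve-out is inapplicable — the claim does not concern real property. Condition met.
  (e) The amount in controversy is 3,200 dollars, within the 25,000 dollars ceiling, so one alternative holds. Met.
  → No jurisdiction.
The Ashria High Bench:
  (a) The claim is a contract claim, not a tort claim, which satisfies one of the alternatives. Met.
  (b) No defendant is a corporation. Not met.
  (c) The amount in controversy is USD 3,200, which meets the USD 3,000 floor — that alternative is enough. The carve-out does not apply: the operative events occurred in Tardora, not Ashria. Satisfied.
  → At least one condition fails; no jurisdiction.
No court satisfies all of its conditions.

0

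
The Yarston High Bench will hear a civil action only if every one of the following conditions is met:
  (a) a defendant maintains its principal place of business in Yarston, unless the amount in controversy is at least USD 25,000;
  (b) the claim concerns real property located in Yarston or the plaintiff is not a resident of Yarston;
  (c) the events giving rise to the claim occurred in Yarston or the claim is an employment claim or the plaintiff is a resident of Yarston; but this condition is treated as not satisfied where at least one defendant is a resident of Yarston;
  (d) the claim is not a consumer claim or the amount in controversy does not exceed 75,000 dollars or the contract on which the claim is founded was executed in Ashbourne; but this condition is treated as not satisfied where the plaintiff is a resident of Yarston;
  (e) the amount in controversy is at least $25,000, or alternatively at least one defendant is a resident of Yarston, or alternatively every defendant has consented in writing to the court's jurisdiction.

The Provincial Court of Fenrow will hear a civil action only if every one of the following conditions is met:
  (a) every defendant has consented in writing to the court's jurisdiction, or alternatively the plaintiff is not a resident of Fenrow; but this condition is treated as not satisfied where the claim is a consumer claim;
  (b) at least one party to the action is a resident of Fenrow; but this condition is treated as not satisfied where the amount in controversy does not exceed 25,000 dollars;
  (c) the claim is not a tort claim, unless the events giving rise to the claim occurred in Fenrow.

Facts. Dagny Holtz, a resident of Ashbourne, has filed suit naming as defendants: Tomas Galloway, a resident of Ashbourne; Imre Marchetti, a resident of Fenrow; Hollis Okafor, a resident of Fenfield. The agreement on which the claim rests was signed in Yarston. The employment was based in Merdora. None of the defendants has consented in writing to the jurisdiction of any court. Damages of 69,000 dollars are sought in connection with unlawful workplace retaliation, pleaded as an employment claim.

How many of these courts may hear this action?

The Yarston High Bench:
  (a) No defendant is a corporation. But the amount in controversy is USD 69,000, which meets the USD 25,000 floor, and the 'unless' clause therefore excuses the requirement. Met.
  (b) The plaintiff resides in Ashbourne, which is not Yarston, so this disjunct is met. Condition met.
  (c) The claim is an employment claim, so this disjunct is met. The carve-out does not apply: no defendant resides in Yarston (they reside in Ashbourne, Fenrow, Fenfield). Condition met.
  (d) The claim is an employment claim, not a consumer claim, so this disjunct is met. The exception is not triggered, since the plaintiff resides in Ashbourne, not Yarston. Condition met.
  (e) The amount in controversy is 69,000 dollars, which meets the $25,000 floor, which satisfies one of the alternatives. Satisfied.
  → Jurisdiction lies.
The Provincial Court of Fenrow:
  (a) The plaintiff resides in Ashbourne, which is not Fenrow, so this disjunct is met. The exception is not triggered, since the claim is an employment claim, not a consumer claim. Met.
  (b) Imre Marchetti resides in Fenrow. The exception is not triggered, since the amount in controversy is $69,000, above the USD 25,000 ceiling. Condition met.
  (c) The claim is an employment claim, not a tort claim. Met.
  → Jurisdiction lies.
Courts with jurisdiction: the Yarston High Bench, the Provincial Court of Fenrow — 2 in total.

2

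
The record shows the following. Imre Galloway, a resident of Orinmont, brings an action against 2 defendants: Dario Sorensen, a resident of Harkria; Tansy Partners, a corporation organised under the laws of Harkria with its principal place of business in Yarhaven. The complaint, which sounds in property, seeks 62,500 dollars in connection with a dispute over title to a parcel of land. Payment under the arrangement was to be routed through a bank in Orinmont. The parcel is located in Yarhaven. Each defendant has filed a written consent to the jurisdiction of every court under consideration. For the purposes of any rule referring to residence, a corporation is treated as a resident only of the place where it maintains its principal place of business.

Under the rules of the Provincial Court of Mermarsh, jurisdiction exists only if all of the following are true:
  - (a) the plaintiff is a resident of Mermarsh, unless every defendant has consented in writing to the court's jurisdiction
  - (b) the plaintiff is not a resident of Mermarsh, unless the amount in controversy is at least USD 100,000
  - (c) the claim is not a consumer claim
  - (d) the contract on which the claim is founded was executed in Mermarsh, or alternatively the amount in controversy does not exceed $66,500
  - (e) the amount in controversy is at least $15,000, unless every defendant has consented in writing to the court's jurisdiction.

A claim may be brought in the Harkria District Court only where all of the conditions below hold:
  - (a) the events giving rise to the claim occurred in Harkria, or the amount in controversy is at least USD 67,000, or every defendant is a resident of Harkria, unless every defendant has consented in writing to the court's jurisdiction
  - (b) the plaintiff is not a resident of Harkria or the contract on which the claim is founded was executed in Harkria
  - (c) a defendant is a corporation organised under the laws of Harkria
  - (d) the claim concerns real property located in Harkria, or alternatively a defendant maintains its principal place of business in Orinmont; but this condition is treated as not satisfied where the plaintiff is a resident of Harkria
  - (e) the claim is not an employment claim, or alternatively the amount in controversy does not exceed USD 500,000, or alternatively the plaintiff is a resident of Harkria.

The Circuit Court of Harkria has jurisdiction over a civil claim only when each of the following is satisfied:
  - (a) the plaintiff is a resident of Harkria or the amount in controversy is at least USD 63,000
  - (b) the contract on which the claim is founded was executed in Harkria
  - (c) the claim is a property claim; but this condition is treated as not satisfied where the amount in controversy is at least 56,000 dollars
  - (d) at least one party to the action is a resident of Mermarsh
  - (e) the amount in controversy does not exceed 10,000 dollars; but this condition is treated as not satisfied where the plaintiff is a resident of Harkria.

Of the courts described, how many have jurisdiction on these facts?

The Provincial Court of Mermarsh:
  (a) The plaintiff resides in Orinmont, not Mermarsh. The proviso rescues it, though: every defendant has filed written consent. Met.
  (b) The plaintiff resides in Orinmont, which is not Mermarsh. Satisfied.
  (c) The claim is a property claim, not a consumer claim. Met.
  (d) The amount in controversy is 62,500 dollars, within the $66,500 ceiling, which satisfies one of the alternatives. Met.
  (e) The amount in controversy is 62,500 dollars, which meets the $15,000 floor. Met.
  → The court has jurisdiction.
The Harkria District Court:
  (a) The operative events occurred in Yarhaven, not Harkria; the amount in controversy is $62,500, below the USD 67,000 floor; the defendants reside as follows — Dario Sorensen in Harkria, Tansy Partners in Yarhaven — not all in Harkria — none of the alternatives is met. However, every defendant has filed written consent, so the 'unless' proviso supplies this condition. Met.
  (b) The plaintiff resides in Orinmont, which is not Harkria — that alternative is enough. Condition met.
  (c) Tansy Partners is organised under the laws of Harkria. Met.
  (d) The property lies in Yarhaven, not Harkria; the corporate defendant(s) have their principal place of business in Yarhaven, not Orinmont — no alternative holds. Not satisfied.
  (e) The claim is a property claim, not an employment claim, so this disjunct is met. Satisfied.
  → The court lacks jurisdiction.
The Circuit Court of Harkria:
  (a) The plaintiff resides in Orinmont, not Harkria; the amount in controversy is USD 62,500, below the USD 63,000 floor — every alternative fails. Not satisfied.
  (b) No contract (and hence no place of execution) is alleged. Not satisfied.
  (c) The claim is a property claim. But the amount in controversy is $62,500, which meets the $56,000 floor, triggering the carve-out and defeating this condition. Fails.
  (d) No party resides in Mermarsh. Not satisfied.
  (e) The amount in controversy is USD 62,500, above the 10,000 dollars ceiling. Condition not met.
  → The court lacks jurisdiction.
Courts with jurisdiction: the Provincial Court of Mermarsh — 1 in total.

1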